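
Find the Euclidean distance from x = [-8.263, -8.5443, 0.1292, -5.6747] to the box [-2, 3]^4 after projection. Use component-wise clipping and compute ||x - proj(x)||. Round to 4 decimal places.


Project each component onto [-2, 3].
clip(-8.263) = -2.0, clip(-8.5443) = -2.0, clip(0.1292) = 0.1292, clip(-5.6747) = -2.0
Projection = [-2.0, -2.0, 0.1292, -2.0]
Squared diffs: [39.2252, 42.8279, 0.0, 13.5034]
Distance = sqrt(95.5565) = 9.7753


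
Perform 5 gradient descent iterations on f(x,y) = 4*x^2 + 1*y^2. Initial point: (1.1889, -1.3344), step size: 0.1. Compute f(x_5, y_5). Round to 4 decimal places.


Gradient descent on f(x,y) = 4*x^2 + 1*y^2.
Starting point: (1.1889, -1.3344), alpha = 0.1
Step 1: grad_x = 2*4*1.1889 = 9.5112, grad_y = 2*1*-1.3344 = -2.6688
  x_1 = 1.1889 - 0.1*9.5112 = 0.2378
  y_1 = -1.3344 - 0.1*-2.6688 = -1.0675
Step 2: grad_x = 2*4*0.2378 = 1.9022, grad_y = 2*1*-1.0675 = -2.135
  x_2 = 0.2378 - 0.1*1.9022 = 0.0476
  y_2 = -1.0675 - 0.1*-2.135 = -0.854
Step 3: grad_x = 2*4*0.0476 = 0.3804, grad_y = 2*1*-0.854 = -1.708
  x_3 = 0.0476 - 0.1*0.3804 = 0.0095
  y_3 = -0.854 - 0.1*-1.708 = -0.6832
Step 4: grad_x = 2*4*0.0095 = 0.0761, grad_y = 2*1*-0.6832 = -1.3664
  x_4 = 0.0095 - 0.1*0.0761 = 0.0019
  y_4 = -0.6832 - 0.1*-1.3664 = -0.5466
Step 5: grad_x = 2*4*0.0019 = 0.0152, grad_y = 2*1*-0.5466 = -1.0931
  x_5 = 0.0019 - 0.1*0.0152 = 0.0004
  y_5 = -0.5466 - 0.1*-1.0931 = -0.4373
f(0.0004, -0.4373) = 4*0.0004^2 + 1*(-0.4373)^2 = 0.1912


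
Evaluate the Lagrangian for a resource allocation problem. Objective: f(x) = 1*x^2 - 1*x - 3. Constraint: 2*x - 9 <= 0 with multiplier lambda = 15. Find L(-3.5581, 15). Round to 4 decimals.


Step 1: Evaluate f(x).
f(-3.5581) = 1*(-3.5581)^2 - 1*(-3.5581) - 3 = 13.2182
Step 2: Evaluate g(x).
g(-3.5581) = 2*-3.5581 - 9 = -16.1162
Step 3: Compute Lagrangian.
L = 13.2182 + 15*-16.1162 = -228.5248


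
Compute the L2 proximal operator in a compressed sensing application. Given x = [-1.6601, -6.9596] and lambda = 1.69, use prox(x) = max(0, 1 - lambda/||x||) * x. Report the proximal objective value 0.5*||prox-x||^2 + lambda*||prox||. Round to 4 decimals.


Step 1: Compute ||x||.
||x|| = 7.1549
Step 2: Compute scaling factor.
scale = max(0, 1 - 1.69/7.1549) = 0.7638
Step 3: prox(x) = [-1.268, -5.3157]
||prox(x)|| = 5.4649
Step 4: Proximal objective.
0.5*||prox-x||^2 = 1.4281
lambda*||prox|| = 9.2357
Total = 10.6637


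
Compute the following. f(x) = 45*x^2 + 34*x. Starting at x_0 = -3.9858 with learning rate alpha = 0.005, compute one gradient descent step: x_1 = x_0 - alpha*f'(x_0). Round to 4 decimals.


We compute the gradient at x_0 and apply the update.
f'(x) = 90*x + 34
f'(-3.9858) = 90*-3.9858 + 34 = -324.722
x_1 = -3.9858 - 0.005*-324.722 = -2.3622


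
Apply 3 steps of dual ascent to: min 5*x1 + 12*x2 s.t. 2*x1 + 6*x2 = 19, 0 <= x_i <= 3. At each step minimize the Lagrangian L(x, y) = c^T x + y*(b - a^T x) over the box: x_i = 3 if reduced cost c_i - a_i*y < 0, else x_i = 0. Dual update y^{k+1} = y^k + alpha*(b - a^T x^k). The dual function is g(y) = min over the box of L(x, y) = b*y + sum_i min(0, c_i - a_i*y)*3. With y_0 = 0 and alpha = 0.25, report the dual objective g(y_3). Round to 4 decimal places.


Dual ascent for LP: min 5*x1 + 12*x2, 2*x1 + 6*x2 = 19, 0 <= x_i <= 3
Step 1: y^k = 0.0, reduced costs: (5.0, 12.0)
  x^k = (0.0, 0.0), subgradient = b - a^T x = 19.0
  y^{k+1} = 0.0 + 0.25*19.0 = 4.75
Step 2: y^k = 4.75, reduced costs: (-4.5, -16.5)
  x^k = (3.0, 3.0), subgradient = b - a^T x = -5.0
  y^{k+1} = 4.75 + 0.25*-5.0 = 3.5
Step 3: y^k = 3.5, reduced costs: (-2.0, -9.0)
  x^k = (3.0, 3.0), subgradient = b - a^T x = -5.0
  y^{k+1} = 3.5 + 0.25*-5.0 = 2.25
Dual objective at y_3 = 2.25: reduced costs (0.5, -1.5), box minimizer x = (0.0, 3.0)
g(y_3) = b*y + (c1 - a1*y)*x1 + (c2 - a2*y)*x2 = 19*2.25 + 0.5*0.0 + (-1.5)*3.0 = 42.75 + 0.0 - 4.5 = 38.25


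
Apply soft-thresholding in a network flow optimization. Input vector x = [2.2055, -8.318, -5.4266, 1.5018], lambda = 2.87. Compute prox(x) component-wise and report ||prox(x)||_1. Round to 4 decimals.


Soft-thresholding with lambda = 2.87:
prox(2.2055) = sign(2.2055)*max(|2.2055| - 2.87, 0) = 0.0
prox(-8.318) = sign(-8.318)*max(|-8.318| - 2.87, 0) = -5.448
prox(-5.4266) = sign(-5.4266)*max(|-5.4266| - 2.87, 0) = -2.5566
prox(1.5018) = sign(1.5018)*max(|1.5018| - 2.87, 0) = 0.0
prox(x) = [0.0, -5.448, -2.5566, 0.0]
||prox(x)||_1 = 0.0 + 5.448 + 2.5566 + 0.0 = 8.0046


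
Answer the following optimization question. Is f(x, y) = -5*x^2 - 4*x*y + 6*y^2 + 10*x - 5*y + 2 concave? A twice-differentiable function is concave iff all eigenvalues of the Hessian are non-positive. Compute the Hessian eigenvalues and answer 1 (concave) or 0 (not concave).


The Hessian of f(x,y) = -5*x^2 - 4*x*y + 6*y^2 + 10*x - 5*y + 2 is:
H = [[-10, -4], [-4, 12]]
Trace = -10 + 12 = 2
Determinant = -10*12 - (-4)^2 = -136
Discriminant = (2)^2 - 4*-136 = 548.0
Eigenvalues: lambda_1 = -10.7047, lambda_2 = 12.7047
The function is not concave.

0


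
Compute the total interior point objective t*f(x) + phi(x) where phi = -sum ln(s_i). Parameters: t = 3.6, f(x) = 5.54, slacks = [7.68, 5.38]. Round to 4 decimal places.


Step 1: Compute log-barrier.
ln values: [2.0386, 1.6827]
phi = -(2.0386 + 1.6827) = -3.7213
Step 2: Compute augmented objective.
t*f(x) = 3.6*5.54 = 19.944
Total = 19.944 - 3.7213 = 16.2227


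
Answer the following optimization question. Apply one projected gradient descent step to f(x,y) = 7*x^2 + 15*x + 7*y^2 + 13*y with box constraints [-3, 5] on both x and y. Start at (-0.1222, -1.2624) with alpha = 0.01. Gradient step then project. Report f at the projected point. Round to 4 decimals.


Step 1: Compute gradient at (-0.1222, -1.2624).
grad_x = 2*7*-0.1222 + 15 = 13.2892
grad_y = 2*7*-1.2624 + 13 = -4.6736
Step 2: Gradient step.
x_raw = -0.1222 - 0.01*13.2892 = -0.2551
y_raw = -1.2624 - 0.01*-4.6736 = -1.2157
Step 3: Project onto [-3, 5].
x_proj = clip(-0.2551) = -0.2551
y_proj = clip(-1.2157) = -1.2157
Step 4: Evaluate f.
f(-0.2551, -1.2157) = -8.8296


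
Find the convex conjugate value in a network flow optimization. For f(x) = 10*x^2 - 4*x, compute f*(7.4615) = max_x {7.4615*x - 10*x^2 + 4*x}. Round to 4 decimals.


f*(y) = sup_x {y*x - a*x^2 - b*x} = sup_x {(y-b)*x - a*x^2}
FOC: (y - b) - 2a*x = 0 => x* = (y - b)/(2a)
x* = (7.4615 + 4)/(2*10) = 0.5731
f*(7.4615) = (y-b)^2/(4a) = (7.4615 + 4)^2/(4*10)
= 131.366/40 = 3.2841


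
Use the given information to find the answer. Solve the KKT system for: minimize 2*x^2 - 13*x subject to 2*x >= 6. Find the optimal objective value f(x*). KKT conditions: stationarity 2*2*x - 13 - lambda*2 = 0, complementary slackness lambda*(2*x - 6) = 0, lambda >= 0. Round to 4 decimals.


Step 1: Try lambda = 0 (constraint inactive).
Stationarity: 2*2*x - 13 = 0
x* = 13/(2*2) = 3.25
Check constraint: 2*3.25 = 6.5 >= 6 -- satisfied.
Step 2: Compute optimal value.
f(x*) = 2*3.25^2 - 13*3.25 = -21.125


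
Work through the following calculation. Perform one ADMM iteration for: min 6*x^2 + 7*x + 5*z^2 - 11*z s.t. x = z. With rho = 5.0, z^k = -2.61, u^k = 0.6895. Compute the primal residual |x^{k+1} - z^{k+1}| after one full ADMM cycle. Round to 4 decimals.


ADMM iteration with rho = 5.0, z^k = -2.61, u^k = 0.6895
Step 1: x-update.
Minimize 6*x^2 + 7*x + (5.0/2)*(x + 2.61 + 0.6895)^2
FOC: (2*6 + 5.0)*x = -7 + 5.0*(-2.61 - 0.6895)
x^{k+1} = -1.3822
Step 2: z-update.
Minimize 5*z^2 - 11*z + (5.0/2)*(-1.3822 - z + 0.6895)^2
FOC: (2*5 + 5.0)*z = 11 + 5.0*(-1.3822 + 0.6895)
z^{k+1} = 0.5024
Step 3: u-update.
u^{k+1} = 0.6895 - 1.3822 - 0.5024 = -1.1951
Step 4: Primal residual = |-1.3822 - 0.5024| = 1.8846


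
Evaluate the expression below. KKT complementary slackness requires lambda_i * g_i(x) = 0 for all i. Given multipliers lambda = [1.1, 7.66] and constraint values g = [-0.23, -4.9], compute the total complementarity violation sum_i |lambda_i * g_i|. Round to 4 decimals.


KKT complementary slackness check:
lambda_1 * g_1 = 1.1 * -0.23 = -0.253
lambda_2 * g_2 = 7.66 * -4.9 = -37.534
Total violation = 0.253 + 37.534 = 37.787


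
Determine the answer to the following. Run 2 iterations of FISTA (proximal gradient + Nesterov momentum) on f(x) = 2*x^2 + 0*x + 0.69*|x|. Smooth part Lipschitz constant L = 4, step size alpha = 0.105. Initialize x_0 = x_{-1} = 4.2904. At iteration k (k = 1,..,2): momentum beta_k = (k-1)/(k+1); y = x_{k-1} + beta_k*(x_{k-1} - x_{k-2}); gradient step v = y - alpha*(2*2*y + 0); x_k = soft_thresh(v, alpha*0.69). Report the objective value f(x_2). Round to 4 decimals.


FISTA on f(x) = 2*x^2 + 0*x + 0.69*|x|
L = 4, alpha = 0.105
Iteration 1: beta = 0.0, y = 4.2904 + 0.0*(4.2904 - 4.2904) = 4.2904
  grad(y) = 17.1616, v = y - alpha*grad = 2.4884
  prox(v) = soft_thresh(2.4884, 0.0725) = 2.416
Iteration 2: beta = 0.3333, y = 2.416 + 0.3333*(2.416 - 4.2904) = 1.7912
  grad(y) = 7.1647, v = y - alpha*grad = 1.0389
  prox(v) = soft_thresh(1.0389, 0.0725) = 0.9664
f(x_2) = 2*0.9664^2 + 0*0.9664 + 0.69*|0.9664| = 2.5348


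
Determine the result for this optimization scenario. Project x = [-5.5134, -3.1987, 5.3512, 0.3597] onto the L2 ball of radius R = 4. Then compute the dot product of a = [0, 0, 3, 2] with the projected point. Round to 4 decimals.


Step 1: Compute ||x|| (intermediates to 6 decimals).
||x|| = sqrt((-5.5134)^2 + (-3.1987)^2 + 5.3512^2 + 0.3597^2) = 8.330305
Step 2: Project.
Since ||x|| > R, scale = R/||x|| = 4/8.330305 = 0.480174, proj(x) = scale * x
proj(x) = [-2.647391, -1.535933, 2.569507, 0.172719]
Step 3: Dot product.
a^T * proj(x) = 0*(-2.647391) + 0*(-1.535933) + 3*2.569507 + 2*0.172719 = 8.054


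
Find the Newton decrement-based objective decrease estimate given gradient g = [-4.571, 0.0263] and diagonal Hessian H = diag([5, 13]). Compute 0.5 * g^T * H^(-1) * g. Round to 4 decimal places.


Step 1: H is diagonal, so H^(-1) * g = [-0.9142, 0.002].
Step 2: g^T H^(-1) g = sum_i g_i^2 / H_ii
  = (-4.571)^2/5 + (0.0263)^2/13
  = 4.1788 + 0.0001 = 4.1789
Step 3: Objective decrease = 0.5 * g^T H^(-1) g = 2.0894


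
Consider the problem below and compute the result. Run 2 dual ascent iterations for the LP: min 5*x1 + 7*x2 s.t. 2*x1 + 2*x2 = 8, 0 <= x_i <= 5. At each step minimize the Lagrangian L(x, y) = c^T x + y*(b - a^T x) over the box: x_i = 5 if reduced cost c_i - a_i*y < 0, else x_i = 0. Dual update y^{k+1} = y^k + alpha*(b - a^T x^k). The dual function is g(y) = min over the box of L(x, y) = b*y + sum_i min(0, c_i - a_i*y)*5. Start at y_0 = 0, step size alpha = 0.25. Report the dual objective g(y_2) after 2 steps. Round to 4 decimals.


Dual ascent for LP: min 5*x1 + 7*x2, 2*x1 + 2*x2 = 8, 0 <= x_i <= 5
Step 1: y^k = 0.0, reduced costs: (5.0, 7.0)
  x^k = (0.0, 0.0), subgradient = b - a^T x = 8.0
  y^{k+1} = 0.0 + 0.25*8.0 = 2.0
Step 2: y^k = 2.0, reduced costs: (1.0, 3.0)
  x^k = (0.0, 0.0), subgradient = b - a^T x = 8.0
  y^{k+1} = 2.0 + 0.25*8.0 = 4.0
Dual objective at y_2 = 4.0: reduced costs (-3.0, -1.0), box minimizer x = (5.0, 5.0)
g(y_2) = b*y + (c1 - a1*y)*x1 + (c2 - a2*y)*x2 = 8*4.0 + (-3.0)*5.0 + (-1.0)*5.0 = 32.0 - 15.0 - 5.0 = 12.0


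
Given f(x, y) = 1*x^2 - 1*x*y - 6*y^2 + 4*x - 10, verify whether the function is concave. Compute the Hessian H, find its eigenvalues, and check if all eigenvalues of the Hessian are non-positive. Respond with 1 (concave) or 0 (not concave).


The Hessian of f(x,y) = 1*x^2 - 1*x*y - 6*y^2 + 4*x - 10 is:
H = [[2, -1], [-1, -12]]
Trace = 2 - 12 = -10
Determinant = 2*-12 - (-1)^2 = -25
Discriminant = (-10)^2 - 4*-25 = 200.0
Eigenvalues: lambda_1 = -12.0711, lambda_2 = 2.0711
The function is not concave.

0


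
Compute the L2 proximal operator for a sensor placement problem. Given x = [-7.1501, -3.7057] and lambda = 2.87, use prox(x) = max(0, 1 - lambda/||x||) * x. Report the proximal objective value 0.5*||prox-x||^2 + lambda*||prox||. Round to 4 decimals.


Step 1: Compute ||x||.
||x|| = 8.0533
Step 2: Compute scaling factor.
scale = max(0, 1 - 2.87/8.0533) = 0.6436
Step 3: prox(x) = [-4.602, -2.3851]
||prox(x)|| = 5.1833
Step 4: Proximal objective.
0.5*||prox-x||^2 = 4.1185
lambda*||prox|| = 14.8761
Total = 18.9946


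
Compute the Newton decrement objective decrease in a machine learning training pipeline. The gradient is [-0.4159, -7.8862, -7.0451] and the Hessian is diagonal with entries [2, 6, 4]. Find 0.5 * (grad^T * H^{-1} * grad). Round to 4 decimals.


Step 1: H is diagonal, so H^(-1) * g = [-0.208, -1.3144, -1.7613].
Step 2: g^T H^(-1) g = sum_i g_i^2 / H_ii
  = (-0.4159)^2/2 + (-7.8862)^2/6 + (-7.0451)^2/4
  = 0.0865 + 10.3654 + 12.4084 = 22.8602
Step 3: Objective decrease = 0.5 * g^T H^(-1) g = 11.4301


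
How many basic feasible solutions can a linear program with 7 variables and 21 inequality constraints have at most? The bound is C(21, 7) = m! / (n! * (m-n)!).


Each vertex corresponds to some choice of n active constraints out of m, so the number of vertices is at most C(m, n) = m! / (n!(m-n)!).
m = 21, n = 7
Numerator: 21 * 20 * 19 * 18 * 17 * 16 * 15
Denominator: 7! = 5040
C(21, 7) = 116280


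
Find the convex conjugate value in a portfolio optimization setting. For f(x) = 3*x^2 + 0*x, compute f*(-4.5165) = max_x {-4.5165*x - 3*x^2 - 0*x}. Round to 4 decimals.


f*(y) = sup_x {y*x - a*x^2 - b*x} = sup_x {(y-b)*x - a*x^2}
FOC: (y - b) - 2a*x = 0 => x* = (y - b)/(2a)
x* = (-4.5165 - 0)/(2*3) = -0.7528
f*(-4.5165) = (y-b)^2/(4a) = (-4.5165 - 0)^2/(4*3)
= 20.3988/12 = 1.6999


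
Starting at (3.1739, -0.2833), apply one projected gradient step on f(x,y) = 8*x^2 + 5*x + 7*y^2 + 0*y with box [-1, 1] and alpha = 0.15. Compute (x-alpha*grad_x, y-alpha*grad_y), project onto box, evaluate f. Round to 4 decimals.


Step 1: Compute gradient at (3.1739, -0.2833).
grad_x = 2*8*3.1739 + 5 = 55.7824
grad_y = 2*7*-0.2833 + 0 = -3.9662
Step 2: Gradient step.
x_raw = 3.1739 - 0.15*55.7824 = -5.1935
y_raw = -0.2833 - 0.15*-3.9662 = 0.3116
Step 3: Project onto [-1, 1].
x_proj = clip(-5.1935) = -1.0
y_proj = clip(0.3116) = 0.3116
Step 4: Evaluate f.
f(-1.0, 0.3116) = 3.6798


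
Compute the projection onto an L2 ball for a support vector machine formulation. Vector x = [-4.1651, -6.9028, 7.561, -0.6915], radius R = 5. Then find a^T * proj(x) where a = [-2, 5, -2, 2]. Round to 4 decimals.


Step 1: Compute ||x|| (intermediates to 6 decimals).
||x|| = sqrt((-4.1651)^2 + (-6.9028)^2 + 7.561^2 + (-0.6915)^2) = 11.074457
Step 2: Project.
Since ||x|| > R, scale = R/||x|| = 5/11.074457 = 0.451489, proj(x) = scale * x
proj(x) = [-1.880497, -3.116538, 3.413708, -0.312205]
Step 3: Dot product.
a^T * proj(x) = -2*(-1.880497) + 5*(-3.116538) - 2*3.413708 + 2*(-0.312205) = -19.2735


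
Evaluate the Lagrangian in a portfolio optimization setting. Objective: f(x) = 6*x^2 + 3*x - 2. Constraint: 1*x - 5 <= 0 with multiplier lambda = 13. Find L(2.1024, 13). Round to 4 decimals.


Step 1: Evaluate f(x).
f(2.1024) = 6*2.1024^2 + 3*2.1024 - 2 = 30.8277
Step 2: Evaluate g(x).
g(2.1024) = 1*2.1024 - 5 = -2.8976
Step 3: Compute Lagrangian.
L = 30.8277 + 13*-2.8976 = -6.8411


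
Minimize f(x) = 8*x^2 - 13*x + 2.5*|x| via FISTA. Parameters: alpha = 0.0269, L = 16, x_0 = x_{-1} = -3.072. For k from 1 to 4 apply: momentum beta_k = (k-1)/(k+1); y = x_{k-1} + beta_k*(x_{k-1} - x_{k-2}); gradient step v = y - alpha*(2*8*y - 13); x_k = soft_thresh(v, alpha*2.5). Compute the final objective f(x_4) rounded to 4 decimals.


FISTA on f(x) = 8*x^2 - 13*x + 2.5*|x|
L = 16, alpha = 0.0269
Iteration 1: beta = 0.0, y = -3.072 + 0.0*(-3.072 + 3.072) = -3.072
  grad(y) = -62.152, v = y - alpha*grad = -1.4001
  prox(v) = soft_thresh(-1.4001, 0.0673) = -1.3329
Iteration 2: beta = 0.3333, y = -1.3329 + 0.3333*(-1.3329 + 3.072) = -0.7531
  grad(y) = -25.0504, v = y - alpha*grad = -0.0793
  prox(v) = soft_thresh(-0.0793, 0.0673) = -0.012
Iteration 3: beta = 0.5, y = -0.012 + 0.5*(-0.012 + 1.3329) = 0.6484
  grad(y) = -2.6261, v = y - alpha*grad = 0.719
  prox(v) = soft_thresh(0.719, 0.0673) = 0.6518
Iteration 4: beta = 0.6, y = 0.6518 + 0.6*(0.6518 + 0.012) = 1.05
  grad(y) = 3.8006, v = y - alpha*grad = 0.9478
  prox(v) = soft_thresh(0.9478, 0.0673) = 0.8806
f(x_4) = 8*0.8806^2 - 13*0.8806 + 2.5*|0.8806| = -3.0428


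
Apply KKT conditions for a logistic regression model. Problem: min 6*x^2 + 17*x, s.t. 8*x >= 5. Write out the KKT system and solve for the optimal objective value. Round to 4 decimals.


Step 1: Try lambda = 0 (constraint inactive).
x_unc = -17/(2*6) = -1.4167
Check: 8*-1.4167 = -11.3336 < 5 -- violated!
Step 2: Constraint must be active: 8*x = 5
x* = 5/8 = 0.625
lambda = (2*6*0.625 + 17)/8 = 3.0625
Step 3: Compute optimal value.
f(x*) = 6*0.625^2 + 17*0.625 = 12.9688


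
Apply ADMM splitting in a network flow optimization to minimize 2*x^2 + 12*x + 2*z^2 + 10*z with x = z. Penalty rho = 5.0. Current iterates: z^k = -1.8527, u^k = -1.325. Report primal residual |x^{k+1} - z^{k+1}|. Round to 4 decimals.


ADMM iteration with rho = 5.0, z^k = -1.8527, u^k = -1.325
Step 1: x-update.
Minimize 2*x^2 + 12*x + (5.0/2)*(x + 1.8527 - 1.325)^2
FOC: (2*2 + 5.0)*x = -12 + 5.0*(-1.8527 + 1.325)
x^{k+1} = -1.6265
Step 2: z-update.
Minimize 2*z^2 + 10*z + (5.0/2)*(-1.6265 - z - 1.325)^2
FOC: (2*2 + 5.0)*z = -10 + 5.0*(-1.6265 - 1.325)
z^{k+1} = -2.7508
Step 3: u-update.
u^{k+1} = -1.325 - 1.6265 + 2.7508 = -0.2007
Step 4: Primal residual = |-1.6265 + 2.7508| = 1.1243


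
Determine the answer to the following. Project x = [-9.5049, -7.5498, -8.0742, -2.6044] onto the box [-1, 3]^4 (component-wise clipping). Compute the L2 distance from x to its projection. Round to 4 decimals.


Project each component onto [-1, 3].
clip(-9.5049) = -1.0, clip(-7.5498) = -1.0, clip(-8.0742) = -1.0, clip(-2.6044) = -1.0
Projection = [-1.0, -1.0, -1.0, -1.0]
Squared diffs: [72.3333, 42.8999, 50.0443, 2.5741]
Distance = sqrt(167.8516) = 12.9558


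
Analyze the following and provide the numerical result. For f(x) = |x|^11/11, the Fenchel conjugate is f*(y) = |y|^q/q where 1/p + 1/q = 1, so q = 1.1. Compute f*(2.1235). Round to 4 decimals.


The conjugate exponent q satisfies 1/p + 1/q = 1.
p = 11, so q = 11/(11 - 1) = 1.1
|y|^q = 2.1235^1.1 = 2.2896
f*(2.1235) = 2.2896 / 1.1 = 2.0814


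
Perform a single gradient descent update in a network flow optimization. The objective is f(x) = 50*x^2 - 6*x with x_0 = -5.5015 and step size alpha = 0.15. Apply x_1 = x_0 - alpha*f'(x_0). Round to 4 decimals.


We compute the gradient at x_0 and apply the update.
f'(x) = 100*x - 6
f'(-5.5015) = 100*-5.5015 - 6 = -556.15
x_1 = -5.5015 - 0.15*-556.15 = 77.921


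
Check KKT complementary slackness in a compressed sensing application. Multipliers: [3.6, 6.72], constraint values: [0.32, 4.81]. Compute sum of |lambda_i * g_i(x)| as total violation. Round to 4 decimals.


KKT complementary slackness check:
lambda_1 * g_1 = 3.6 * 0.32 = 1.152
lambda_2 * g_2 = 6.72 * 4.81 = 32.3232
Total violation = 1.152 + 32.3232 = 33.4752


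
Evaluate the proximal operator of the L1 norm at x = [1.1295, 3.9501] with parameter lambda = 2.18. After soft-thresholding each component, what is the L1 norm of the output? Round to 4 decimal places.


Soft-thresholding with lambda = 2.18:
prox(1.1295) = sign(1.1295)*max(|1.1295| - 2.18, 0) = 0.0
prox(3.9501) = sign(3.9501)*max(|3.9501| - 2.18, 0) = 1.7701
prox(x) = [0.0, 1.7701]
||prox(x)||_1 = 0.0 + 1.7701 = 1.7701


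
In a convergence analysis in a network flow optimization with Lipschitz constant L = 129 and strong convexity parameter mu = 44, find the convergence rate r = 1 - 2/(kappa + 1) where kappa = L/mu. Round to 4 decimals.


Step 1: Compute the condition number.
kappa = L/mu = 129/44 = 2.9318
Step 2: Compute the convergence rate.
r = 1 - 2/(kappa + 1) = 1 - 2*mu/(L + mu) = (L - mu)/(L + mu) = 85/173 = 0.4913


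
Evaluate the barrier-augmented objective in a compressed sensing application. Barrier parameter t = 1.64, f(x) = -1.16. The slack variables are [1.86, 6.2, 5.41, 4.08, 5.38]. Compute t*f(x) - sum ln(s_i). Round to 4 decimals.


Step 1: Compute log-barrier.
ln values: [0.6206, 1.8245, 1.6882, 1.4061, 1.6827]
phi = -(0.6206 + 1.8245 + 1.6882 + 1.4061 + 1.6827) = -7.2222
Step 2: Compute augmented objective.
t*f(x) = 1.64*-1.16 = -1.9024
Total = -1.9024 - 7.2222 = -9.1246


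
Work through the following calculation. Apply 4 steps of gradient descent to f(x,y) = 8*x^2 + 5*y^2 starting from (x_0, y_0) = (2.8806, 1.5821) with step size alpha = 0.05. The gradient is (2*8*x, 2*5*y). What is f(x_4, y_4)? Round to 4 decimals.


Gradient descent on f(x,y) = 8*x^2 + 5*y^2.
Starting point: (2.8806, 1.5821), alpha = 0.05
Step 1: grad_x = 2*8*2.8806 = 46.0896, grad_y = 2*5*1.5821 = 15.821
  x_1 = 2.8806 - 0.05*46.0896 = 0.5761
  y_1 = 1.5821 - 0.05*15.821 = 0.7911
Step 2: grad_x = 2*8*0.5761 = 9.2179, grad_y = 2*5*0.7911 = 7.9105
  x_2 = 0.5761 - 0.05*9.2179 = 0.1152
  y_2 = 0.7911 - 0.05*7.9105 = 0.3955
Step 3: grad_x = 2*8*0.1152 = 1.8436, grad_y = 2*5*0.3955 = 3.9553
  x_3 = 0.1152 - 0.05*1.8436 = 0.023
  y_3 = 0.3955 - 0.05*3.9553 = 0.1978
Step 4: grad_x = 2*8*0.023 = 0.3687, grad_y = 2*5*0.1978 = 1.9776
  x_4 = 0.023 - 0.05*0.3687 = 0.0046
  y_4 = 0.1978 - 0.05*1.9776 = 0.0989
f(0.0046, 0.0989) = 8*0.0046^2 + 5*0.0989^2 = 0.0491


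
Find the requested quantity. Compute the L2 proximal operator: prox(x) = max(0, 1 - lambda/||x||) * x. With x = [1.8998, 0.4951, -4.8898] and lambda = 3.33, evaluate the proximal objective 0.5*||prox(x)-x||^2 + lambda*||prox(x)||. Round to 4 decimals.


Step 1: Compute ||x||.
||x|| = 5.2692
Step 2: Compute scaling factor.
scale = max(0, 1 - 3.33/5.2692) = 0.368
Step 3: prox(x) = [0.6992, 0.1822, -1.7996]
||prox(x)|| = 1.9392
Step 4: Proximal objective.
0.5*||prox-x||^2 = 5.5445
lambda*||prox|| = 6.4575
Total = 12.002


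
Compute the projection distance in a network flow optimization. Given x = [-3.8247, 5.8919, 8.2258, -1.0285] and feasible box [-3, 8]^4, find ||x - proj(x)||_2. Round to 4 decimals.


Project each component onto [-3, 8].
clip(-3.8247) = -3.0, clip(5.8919) = 5.8919, clip(8.2258) = 8.0, clip(-1.0285) = -1.0285
Projection = [-3.0, 5.8919, 8.0, -1.0285]
Squared diffs: [0.6801, 0.0, 0.051, 0.0]
Distance = sqrt(0.7311) = 0.8551


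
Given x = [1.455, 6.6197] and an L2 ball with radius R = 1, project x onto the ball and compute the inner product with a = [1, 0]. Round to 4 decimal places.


Step 1: Compute ||x|| (intermediates to 6 decimals).
||x|| = sqrt(1.455^2 + 6.6197^2) = 6.777717
Step 2: Project.
Since ||x|| > R, scale = R/||x|| = 1/6.777717 = 0.147542, proj(x) = scale * x
proj(x) = [0.214674, 0.976684]
Step 3: Dot product.
a^T * proj(x) = 1*0.214674 + 0*0.976684 = 0.2147


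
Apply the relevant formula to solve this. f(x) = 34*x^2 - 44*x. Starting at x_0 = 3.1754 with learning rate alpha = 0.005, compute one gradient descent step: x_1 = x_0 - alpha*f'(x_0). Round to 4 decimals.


We compute the gradient at x_0 and apply the update.
f'(x) = 68*x - 44
f'(3.1754) = 68*3.1754 - 44 = 171.9272
x_1 = 3.1754 - 0.005*171.9272 = 2.3158


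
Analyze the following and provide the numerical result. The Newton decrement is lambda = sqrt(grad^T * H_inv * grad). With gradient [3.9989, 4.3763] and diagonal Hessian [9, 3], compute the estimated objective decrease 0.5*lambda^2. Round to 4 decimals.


Step 1: H is diagonal, so H^(-1) * g = [0.4443, 1.4588].
Step 2: g^T H^(-1) g = sum_i g_i^2 / H_ii
  = (3.9989)^2/9 + (4.3763)^2/3
  = 1.7768 + 6.384 = 8.1608
Step 3: Objective decrease = 0.5 * g^T H^(-1) g = 4.0804


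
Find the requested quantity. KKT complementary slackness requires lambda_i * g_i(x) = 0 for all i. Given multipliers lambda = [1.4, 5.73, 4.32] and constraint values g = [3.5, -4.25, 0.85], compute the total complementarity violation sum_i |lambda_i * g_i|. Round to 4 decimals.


KKT complementary slackness check:
lambda_1 * g_1 = 1.4 * 3.5 = 4.9
lambda_2 * g_2 = 5.73 * -4.25 = -24.3525
lambda_3 * g_3 = 4.32 * 0.85 = 3.672
Total violation = 4.9 + 24.3525 + 3.672 = 32.9245


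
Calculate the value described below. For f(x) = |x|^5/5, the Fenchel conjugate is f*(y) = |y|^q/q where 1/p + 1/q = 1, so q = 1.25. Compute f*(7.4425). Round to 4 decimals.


The conjugate exponent q satisfies 1/p + 1/q = 1.
p = 5, so q = 5/(5 - 1) = 1.25
|y|^q = 7.4425^1.25 = 12.2927
f*(7.4425) = 12.2927 / 1.25 = 9.8342


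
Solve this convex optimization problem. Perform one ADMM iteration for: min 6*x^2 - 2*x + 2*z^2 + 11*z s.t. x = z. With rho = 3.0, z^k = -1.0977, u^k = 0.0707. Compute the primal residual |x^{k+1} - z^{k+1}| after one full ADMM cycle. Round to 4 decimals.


ADMM iteration with rho = 3.0, z^k = -1.0977, u^k = 0.0707
Step 1: x-update.
Minimize 6*x^2 - 2*x + (3.0/2)*(x + 1.0977 + 0.0707)^2
FOC: (2*6 + 3.0)*x = 2 + 3.0*(-1.0977 - 0.0707)
x^{k+1} = -0.1003
Step 2: z-update.
Minimize 2*z^2 + 11*z + (3.0/2)*(-0.1003 - z + 0.0707)^2
FOC: (2*2 + 3.0)*z = -11 + 3.0*(-0.1003 + 0.0707)
z^{k+1} = -1.5841
Step 3: u-update.
u^{k+1} = 0.0707 - 0.1003 + 1.5841 = 1.5545
Step 4: Primal residual = |-0.1003 + 1.5841| = 1.4838


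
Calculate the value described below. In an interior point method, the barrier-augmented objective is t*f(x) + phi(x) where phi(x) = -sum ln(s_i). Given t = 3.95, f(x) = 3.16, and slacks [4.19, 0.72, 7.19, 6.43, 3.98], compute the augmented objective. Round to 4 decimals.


Step 1: Compute log-barrier.
ln values: [1.4327, -0.3285, 1.9727, 1.861, 1.3813]
phi = -(1.4327 - 0.3285 + 1.9727 + 1.861 + 1.3813) = -6.3191
Step 2: Compute augmented objective.
t*f(x) = 3.95*3.16 = 12.482
Total = 12.482 - 6.3191 = 6.1629


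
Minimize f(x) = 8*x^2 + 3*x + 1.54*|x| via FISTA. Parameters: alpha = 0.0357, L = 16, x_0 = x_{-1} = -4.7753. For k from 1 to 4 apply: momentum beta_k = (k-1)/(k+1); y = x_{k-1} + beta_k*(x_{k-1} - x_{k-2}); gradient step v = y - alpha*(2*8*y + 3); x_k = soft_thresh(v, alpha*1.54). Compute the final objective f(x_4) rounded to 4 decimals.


FISTA on f(x) = 8*x^2 + 3*x + 1.54*|x|
L = 16, alpha = 0.0357
Iteration 1: beta = 0.0, y = -4.7753 + 0.0*(-4.7753 + 4.7753) = -4.7753
  grad(y) = -73.4048, v = y - alpha*grad = -2.1547
  prox(v) = soft_thresh(-2.1547, 0.055) = -2.0998
Iteration 2: beta = 0.3333, y = -2.0998 + 0.3333*(-2.0998 + 4.7753) = -1.2079
  grad(y) = -16.3268, v = y - alpha*grad = -0.6251
  prox(v) = soft_thresh(-0.6251, 0.055) = -0.5701
Iteration 3: beta = 0.5, y = -0.5701 + 0.5*(-0.5701 + 2.0998) = 0.1948
  grad(y) = 6.1162, v = y - alpha*grad = -0.0236
  prox(v) = soft_thresh(-0.0236, 0.055) = 0.0
Iteration 4: beta = 0.6, y = 0.0 + 0.6*(0.0 + 0.5701) = 0.342
  grad(y) = 8.4728, v = y - alpha*grad = 0.0396
  prox(v) = soft_thresh(0.0396, 0.055) = 0.0
f(x_4) = 8*0.0^2 + 3*0.0 + 1.54*|0.0| = 0.0


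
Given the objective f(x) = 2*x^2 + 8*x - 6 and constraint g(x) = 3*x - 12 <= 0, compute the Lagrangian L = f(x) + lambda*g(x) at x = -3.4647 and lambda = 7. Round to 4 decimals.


Step 1: Evaluate f(x).
f(-3.4647) = 2*(-3.4647)^2 + 8*(-3.4647) - 6 = -9.7093
Step 2: Evaluate g(x).
g(-3.4647) = 3*-3.4647 - 12 = -22.3941
Step 3: Compute Lagrangian.
L = -9.7093 + 7*-22.3941 = -166.468


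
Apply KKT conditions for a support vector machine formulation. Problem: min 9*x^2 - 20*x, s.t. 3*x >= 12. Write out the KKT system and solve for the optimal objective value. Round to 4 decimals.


Step 1: Try lambda = 0 (constraint inactive).
x_unc = 20/(2*9) = 1.1111
Check: 3*1.1111 = 3.3333 < 12 -- violated!
Step 2: Constraint must be active: 3*x = 12
x* = 12/3 = 4.0
lambda = (2*9*4.0 - 20)/3 = 17.3333
Step 3: Compute optimal value.
f(x*) = 9*4.0^2 - 20*4.0 = 64.0


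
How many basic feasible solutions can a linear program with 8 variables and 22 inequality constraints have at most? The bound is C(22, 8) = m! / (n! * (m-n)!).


Each vertex corresponds to some choice of n active constraints out of m, so the number of vertices is at most C(m, n) = m! / (n!(m-n)!).
m = 22, n = 8
Numerator: 22 * 21 * 20 * 19 * 18 * 17 * 16 * 15
Denominator: 8! = 40320
C(22, 8) = 319770


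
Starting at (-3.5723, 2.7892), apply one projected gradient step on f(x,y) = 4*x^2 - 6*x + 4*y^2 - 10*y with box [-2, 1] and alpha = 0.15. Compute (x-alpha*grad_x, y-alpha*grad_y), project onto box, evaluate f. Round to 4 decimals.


Step 1: Compute gradient at (-3.5723, 2.7892).
grad_x = 2*4*-3.5723 - 6 = -34.5784
grad_y = 2*4*2.7892 - 10 = 12.3136
Step 2: Gradient step.
x_raw = -3.5723 - 0.15*-34.5784 = 1.6145
y_raw = 2.7892 - 0.15*12.3136 = 0.9422
Step 3: Project onto [-2, 1].
x_proj = clip(1.6145) = 1.0
y_proj = clip(0.9422) = 0.9422
Step 4: Evaluate f.
f(1.0, 0.9422) = -7.8709


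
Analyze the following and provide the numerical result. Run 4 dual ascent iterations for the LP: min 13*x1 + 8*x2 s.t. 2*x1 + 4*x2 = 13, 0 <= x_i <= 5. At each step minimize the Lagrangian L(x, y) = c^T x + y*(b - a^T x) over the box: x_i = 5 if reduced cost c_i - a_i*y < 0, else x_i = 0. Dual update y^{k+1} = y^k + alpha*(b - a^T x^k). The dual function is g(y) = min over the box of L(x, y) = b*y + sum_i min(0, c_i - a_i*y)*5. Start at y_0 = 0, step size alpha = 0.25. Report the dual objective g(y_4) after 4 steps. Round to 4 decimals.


Dual ascent for LP: min 13*x1 + 8*x2, 2*x1 + 4*x2 = 13, 0 <= x_i <= 5
Step 1: y^k = 0.0, reduced costs: (13.0, 8.0)
  x^k = (0.0, 0.0), subgradient = b - a^T x = 13.0
  y^{k+1} = 0.0 + 0.25*13.0 = 3.25
Step 2: y^k = 3.25, reduced costs: (6.5, -5.0)
  x^k = (0.0, 5.0), subgradient = b - a^T x = -7.0
  y^{k+1} = 3.25 + 0.25*-7.0 = 1.5
Step 3: y^k = 1.5, reduced costs: (10.0, 2.0)
  x^k = (0.0, 0.0), subgradient = b - a^T x = 13.0
  y^{k+1} = 1.5 + 0.25*13.0 = 4.75
Step 4: y^k = 4.75, reduced costs: (3.5, -11.0)
  x^k = (0.0, 5.0), subgradient = b - a^T x = -7.0
  y^{k+1} = 4.75 + 0.25*-7.0 = 3.0
Dual objective at y_4 = 3.0: reduced costs (7.0, -4.0), box minimizer x = (0.0, 5.0)
g(y_4) = b*y + (c1 - a1*y)*x1 + (c2 - a2*y)*x2 = 13*3.0 + 7.0*0.0 + (-4.0)*5.0 = 39.0 + 0.0 - 20.0 = 19.0


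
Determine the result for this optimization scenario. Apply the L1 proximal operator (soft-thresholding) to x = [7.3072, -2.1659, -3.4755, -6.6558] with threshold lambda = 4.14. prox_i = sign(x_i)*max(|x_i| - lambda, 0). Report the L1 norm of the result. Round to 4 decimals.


Soft-thresholding with lambda = 4.14:
prox(7.3072) = sign(7.3072)*max(|7.3072| - 4.14, 0) = 3.1672
prox(-2.1659) = sign(-2.1659)*max(|-2.1659| - 4.14, 0) = 0.0
prox(-3.4755) = sign(-3.4755)*max(|-3.4755| - 4.14, 0) = 0.0
prox(-6.6558) = sign(-6.6558)*max(|-6.6558| - 4.14, 0) = -2.5158
prox(x) = [3.1672, 0.0, 0.0, -2.5158]
||prox(x)||_1 = 3.1672 + 0.0 + 0.0 + 2.5158 = 5.683


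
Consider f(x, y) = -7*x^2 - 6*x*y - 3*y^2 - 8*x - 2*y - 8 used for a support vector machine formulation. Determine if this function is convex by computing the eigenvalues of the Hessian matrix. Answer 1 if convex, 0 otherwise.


The Hessian of f(x,y) = -7*x^2 - 6*x*y - 3*y^2 - 8*x - 2*y - 8 is:
H = [[-14, -6], [-6, -6]]
Trace = -14 - 6 = -20
Determinant = -14*-6 - (-6)^2 = 48
Discriminant = (-20)^2 - 4*48 = 208.0
Eigenvalues: lambda_1 = -17.2111, lambda_2 = -2.7889
The function is not convex.

0


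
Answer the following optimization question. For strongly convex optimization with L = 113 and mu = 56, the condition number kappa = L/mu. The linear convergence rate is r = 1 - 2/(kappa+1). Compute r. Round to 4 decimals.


Step 1: Compute the condition number.
kappa = L/mu = 113/56 = 2.0179
Step 2: Compute the convergence rate.
r = 1 - 2/(kappa + 1) = 1 - 2*mu/(L + mu) = (L - mu)/(L + mu) = 57/169 = 0.3373


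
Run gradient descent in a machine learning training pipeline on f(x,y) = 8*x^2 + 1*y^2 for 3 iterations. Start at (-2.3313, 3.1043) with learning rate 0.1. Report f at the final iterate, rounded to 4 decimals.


Gradient descent on f(x,y) = 8*x^2 + 1*y^2.
Starting point: (-2.3313, 3.1043), alpha = 0.1
Step 1: grad_x = 2*8*-2.3313 = -37.3008, grad_y = 2*1*3.1043 = 6.2086
  x_1 = -2.3313 - 0.1*-37.3008 = 1.3988
  y_1 = 3.1043 - 0.1*6.2086 = 2.4834
Step 2: grad_x = 2*8*1.3988 = 22.3805, grad_y = 2*1*2.4834 = 4.9669
  x_2 = 1.3988 - 0.1*22.3805 = -0.8393
  y_2 = 2.4834 - 0.1*4.9669 = 1.9868
Step 3: grad_x = 2*8*-0.8393 = -13.4283, grad_y = 2*1*1.9868 = 3.9735
  x_3 = -0.8393 - 0.1*-13.4283 = 0.5036
  y_3 = 1.9868 - 0.1*3.9735 = 1.5894
f(0.5036, 1.5894) = 8*0.5036^2 + 1*1.5894^2 = 4.5548


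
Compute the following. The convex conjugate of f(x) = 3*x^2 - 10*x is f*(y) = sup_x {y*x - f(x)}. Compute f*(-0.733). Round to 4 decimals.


f*(y) = sup_x {y*x - a*x^2 - b*x} = sup_x {(y-b)*x - a*x^2}
FOC: (y - b) - 2a*x = 0 => x* = (y - b)/(2a)
x* = (-0.733 + 10)/(2*3) = 1.5445
f*(-0.733) = (y-b)^2/(4a) = (-0.733 + 10)^2/(4*3)
= 85.8773/12 = 7.1564


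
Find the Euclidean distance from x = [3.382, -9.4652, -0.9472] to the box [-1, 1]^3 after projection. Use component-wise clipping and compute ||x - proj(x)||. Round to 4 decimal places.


Project each component onto [-1, 1].
clip(3.382) = 1.0, clip(-9.4652) = -1.0, clip(-0.9472) = -0.9472
Projection = [1.0, -1.0, -0.9472]
Squared diffs: [5.6739, 71.6596, 0.0]
Distance = sqrt(77.3335) = 8.7939


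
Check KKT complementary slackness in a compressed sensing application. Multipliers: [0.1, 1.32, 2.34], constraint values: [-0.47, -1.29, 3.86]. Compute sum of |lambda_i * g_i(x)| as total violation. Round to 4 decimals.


KKT complementary slackness check:
lambda_1 * g_1 = 0.1 * -0.47 = -0.047
lambda_2 * g_2 = 1.32 * -1.29 = -1.7028
lambda_3 * g_3 = 2.34 * 3.86 = 9.0324
Total violation = 0.047 + 1.7028 + 9.0324 = 10.7822


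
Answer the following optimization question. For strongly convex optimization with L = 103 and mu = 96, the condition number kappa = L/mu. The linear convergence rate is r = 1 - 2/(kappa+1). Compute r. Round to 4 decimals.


Step 1: Compute the condition number.
kappa = L/mu = 103/96 = 1.0729
Step 2: Compute the convergence rate.
r = 1 - 2/(kappa + 1) = 1 - 2*mu/(L + mu) = (L - mu)/(L + mu) = 7/199 = 0.0352


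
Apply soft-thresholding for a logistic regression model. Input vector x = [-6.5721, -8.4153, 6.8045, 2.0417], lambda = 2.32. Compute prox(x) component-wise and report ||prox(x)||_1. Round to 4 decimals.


Soft-thresholding with lambda = 2.32:
prox(-6.5721) = sign(-6.5721)*max(|-6.5721| - 2.32, 0) = -4.2521
prox(-8.4153) = sign(-8.4153)*max(|-8.4153| - 2.32, 0) = -6.0953
prox(6.8045) = sign(6.8045)*max(|6.8045| - 2.32, 0) = 4.4845
prox(2.0417) = sign(2.0417)*max(|2.0417| - 2.32, 0) = 0.0
prox(x) = [-4.2521, -6.0953, 4.4845, 0.0]
||prox(x)||_1 = 4.2521 + 6.0953 + 4.4845 + 0.0 = 14.8319


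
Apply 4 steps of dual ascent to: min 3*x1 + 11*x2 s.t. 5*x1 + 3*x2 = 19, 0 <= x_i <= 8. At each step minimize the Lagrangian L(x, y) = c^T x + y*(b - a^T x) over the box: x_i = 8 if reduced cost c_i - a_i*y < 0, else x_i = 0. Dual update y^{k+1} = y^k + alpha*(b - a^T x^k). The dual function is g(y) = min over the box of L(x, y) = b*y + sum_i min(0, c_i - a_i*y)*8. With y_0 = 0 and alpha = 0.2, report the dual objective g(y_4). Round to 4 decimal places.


Dual ascent for LP: min 3*x1 + 11*x2, 5*x1 + 3*x2 = 19, 0 <= x_i <= 8
Step 1: y^k = 0.0, reduced costs: (3.0, 11.0)
  x^k = (0.0, 0.0), subgradient = b - a^T x = 19.0
  y^{k+1} = 0.0 + 0.2*19.0 = 3.8
Step 2: y^k = 3.8, reduced costs: (-16.0, -0.4)
  x^k = (8.0, 8.0), subgradient = b - a^T x = -45.0
  y^{k+1} = 3.8 + 0.2*-45.0 = -5.2
Step 3: y^k = -5.2, reduced costs: (29.0, 26.6)
  x^k = (0.0, 0.0), subgradient = b - a^T x = 19.0
  y^{k+1} = -5.2 + 0.2*19.0 = -1.4
Step 4: y^k = -1.4, reduced costs: (10.0, 15.2)
  x^k = (0.0, 0.0), subgradient = b - a^T x = 19.0
  y^{k+1} = -1.4 + 0.2*19.0 = 2.4
Dual objective at y_4 = 2.4: reduced costs (-9.0, 3.8), box minimizer x = (8.0, 0.0)
g(y_4) = b*y + (c1 - a1*y)*x1 + (c2 - a2*y)*x2 = 19*2.4 + (-9.0)*8.0 + 3.8*0.0 = 45.6 - 72.0 + 0.0 = -26.4


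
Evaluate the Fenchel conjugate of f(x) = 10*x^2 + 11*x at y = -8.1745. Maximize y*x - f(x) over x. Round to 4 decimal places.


f*(y) = sup_x {y*x - a*x^2 - b*x} = sup_x {(y-b)*x - a*x^2}
FOC: (y - b) - 2a*x = 0 => x* = (y - b)/(2a)
x* = (-8.1745 - 11)/(2*10) = -0.9587
f*(-8.1745) = (y-b)^2/(4a) = (-8.1745 - 11)^2/(4*10)
= 367.6615/40 = 9.1915


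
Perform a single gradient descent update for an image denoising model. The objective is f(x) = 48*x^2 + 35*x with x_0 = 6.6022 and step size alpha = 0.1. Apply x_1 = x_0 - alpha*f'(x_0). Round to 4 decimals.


We compute the gradient at x_0 and apply the update.
f'(x) = 96*x + 35
f'(6.6022) = 96*6.6022 + 35 = 668.8112
x_1 = 6.6022 - 0.1*668.8112 = -60.2789


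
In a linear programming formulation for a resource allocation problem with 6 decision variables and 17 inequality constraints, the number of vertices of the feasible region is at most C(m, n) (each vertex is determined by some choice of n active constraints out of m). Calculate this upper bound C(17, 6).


Each vertex corresponds to some choice of n active constraints out of m, so the number of vertices is at most C(m, n) = m! / (n!(m-n)!).
m = 17, n = 6
Numerator: 17 * 16 * 15 * 14 * 13 * 12
Denominator: 6! = 720
C(17, 6) = 12376


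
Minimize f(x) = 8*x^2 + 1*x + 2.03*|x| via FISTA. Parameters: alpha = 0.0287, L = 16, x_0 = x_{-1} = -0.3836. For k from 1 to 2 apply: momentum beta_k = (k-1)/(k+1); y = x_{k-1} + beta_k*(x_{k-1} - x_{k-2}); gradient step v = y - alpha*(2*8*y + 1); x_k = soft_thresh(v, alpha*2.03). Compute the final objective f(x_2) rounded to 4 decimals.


FISTA on f(x) = 8*x^2 + 1*x + 2.03*|x|
L = 16, alpha = 0.0287
Iteration 1: beta = 0.0, y = -0.3836 + 0.0*(-0.3836 + 0.3836) = -0.3836
  grad(y) = -5.1376, v = y - alpha*grad = -0.2362
  prox(v) = soft_thresh(-0.2362, 0.0583) = -0.1779
Iteration 2: beta = 0.3333, y = -0.1779 + 0.3333*(-0.1779 + 0.3836) = -0.1093
  grad(y) = -0.7491, v = y - alpha*grad = -0.0878
  prox(v) = soft_thresh(-0.0878, 0.0583) = -0.0296
f(x_2) = 8*(-0.0296)^2 + 1*(-0.0296) + 2.03*|-0.0296| = 0.0374


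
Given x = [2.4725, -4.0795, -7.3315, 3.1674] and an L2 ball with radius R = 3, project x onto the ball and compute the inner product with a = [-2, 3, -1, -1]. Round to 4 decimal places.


Step 1: Compute ||x|| (intermediates to 6 decimals).
||x|| = sqrt(2.4725^2 + (-4.0795)^2 + (-7.3315)^2 + 3.1674^2) = 9.302628
Step 2: Project.
Since ||x|| > R, scale = R/||x|| = 3/9.302628 = 0.32249, proj(x) = scale * x
proj(x) = [0.797357, -1.315598, -2.364335, 1.021455]
Step 3: Dot product.
a^T * proj(x) = -2*0.797357 + 3*(-1.315598) - 1*(-2.364335) - 1*1.021455 = -4.1986


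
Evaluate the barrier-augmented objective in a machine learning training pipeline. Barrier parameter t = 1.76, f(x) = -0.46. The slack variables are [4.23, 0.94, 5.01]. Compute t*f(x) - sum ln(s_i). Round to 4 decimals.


Step 1: Compute log-barrier.
ln values: [1.4422, -0.0619, 1.6114]
phi = -(1.4422 - 0.0619 + 1.6114) = -2.9918
Step 2: Compute augmented objective.
t*f(x) = 1.76*-0.46 = -0.8096
Total = -0.8096 - 2.9918 = -3.8014


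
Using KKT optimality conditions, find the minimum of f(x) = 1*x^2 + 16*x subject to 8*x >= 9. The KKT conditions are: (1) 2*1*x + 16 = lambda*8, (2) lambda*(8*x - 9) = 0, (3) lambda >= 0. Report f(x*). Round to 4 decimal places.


Step 1: Try lambda = 0 (constraint inactive).
x_unc = -16/(2*1) = -8.0
Check: 8*-8.0 = -64.0 < 9 -- violated!
Step 2: Constraint must be active: 8*x = 9
x* = 9/8 = 1.125
lambda = (2*1*1.125 + 16)/8 = 2.2813
Step 3: Compute optimal value.
f(x*) = 1*1.125^2 + 16*1.125 = 19.2656


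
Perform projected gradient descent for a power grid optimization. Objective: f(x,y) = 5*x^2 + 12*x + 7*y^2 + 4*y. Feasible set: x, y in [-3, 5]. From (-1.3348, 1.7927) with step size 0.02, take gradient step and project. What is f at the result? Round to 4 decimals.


Step 1: Compute gradient at (-1.3348, 1.7927).
grad_x = 2*5*-1.3348 + 12 = -1.348
grad_y = 2*7*1.7927 + 4 = 29.0978
Step 2: Gradient step.
x_raw = -1.3348 - 0.02*-1.348 = -1.3078
y_raw = 1.7927 - 0.02*29.0978 = 1.2107
Step 3: Project onto [-3, 5].
x_proj = clip(-1.3078) = -1.3078
y_proj = clip(1.2107) = 1.2107
Step 4: Evaluate f.
f(-1.3078, 1.2107) = 7.9624


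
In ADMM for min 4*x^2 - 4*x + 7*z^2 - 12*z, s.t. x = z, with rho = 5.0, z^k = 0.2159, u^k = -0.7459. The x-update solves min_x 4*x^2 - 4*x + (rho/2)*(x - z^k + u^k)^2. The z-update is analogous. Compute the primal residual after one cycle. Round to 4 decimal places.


ADMM iteration with rho = 5.0, z^k = 0.2159, u^k = -0.7459
Step 1: x-update.
Minimize 4*x^2 - 4*x + (5.0/2)*(x - 0.2159 - 0.7459)^2
FOC: (2*4 + 5.0)*x = 4 + 5.0*(0.2159 + 0.7459)
x^{k+1} = 0.6776
Step 2: z-update.
Minimize 7*z^2 - 12*z + (5.0/2)*(0.6776 - z - 0.7459)^2
FOC: (2*7 + 5.0)*z = 12 + 5.0*(0.6776 - 0.7459)
z^{k+1} = 0.6136
Step 3: u-update.
u^{k+1} = -0.7459 + 0.6776 - 0.6136 = -0.6819
Step 4: Primal residual = |0.6776 - 0.6136| = 0.064
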